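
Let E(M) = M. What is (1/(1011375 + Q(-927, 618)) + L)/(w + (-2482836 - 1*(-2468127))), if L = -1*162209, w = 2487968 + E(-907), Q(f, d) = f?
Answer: -163903759631/2498183133696 ≈ -0.065609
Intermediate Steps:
w = 2487061 (w = 2487968 - 907 = 2487061)
L = -162209
(1/(1011375 + Q(-927, 618)) + L)/(w + (-2482836 - 1*(-2468127))) = (1/(1011375 - 927) - 162209)/(2487061 + (-2482836 - 1*(-2468127))) = (1/1010448 - 162209)/(2487061 + (-2482836 + 2468127)) = (1/1010448 - 162209)/(2487061 - 14709) = -163903759631/1010448/2472352 = -163903759631/1010448*1/2472352 = -163903759631/2498183133696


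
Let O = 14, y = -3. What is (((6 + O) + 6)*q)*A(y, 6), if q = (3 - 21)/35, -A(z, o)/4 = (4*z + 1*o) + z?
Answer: -16848/35 ≈ -481.37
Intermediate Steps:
A(z, o) = -20*z - 4*o (A(z, o) = -4*((4*z + 1*o) + z) = -4*((4*z + o) + z) = -4*((o + 4*z) + z) = -4*(o + 5*z) = -20*z - 4*o)
q = -18/35 (q = -18*1/35 = -18/35 ≈ -0.51429)
(((6 + O) + 6)*q)*A(y, 6) = (((6 + 14) + 6)*(-18/35))*(-20*(-3) - 4*6) = ((20 + 6)*(-18/35))*(60 - 24) = (26*(-18/35))*36 = -468/35*36 = -16848/35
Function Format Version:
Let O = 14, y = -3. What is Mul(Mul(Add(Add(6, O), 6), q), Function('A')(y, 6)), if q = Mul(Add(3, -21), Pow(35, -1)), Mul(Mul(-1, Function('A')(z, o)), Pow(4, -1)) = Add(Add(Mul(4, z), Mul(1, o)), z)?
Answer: Rational(-16848, 35) ≈ -481.37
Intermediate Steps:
Function('A')(z, o) = Add(Mul(-20, z), Mul(-4, o)) (Function('A')(z, o) = Mul(-4, Add(Add(Mul(4, z), Mul(1, o)), z)) = Mul(-4, Add(Add(Mul(4, z), o), z)) = Mul(-4, Add(Add(o, Mul(4, z)), z)) = Mul(-4, Add(o, Mul(5, z))) = Add(Mul(-20, z), Mul(-4, o)))
q = Rational(-18, 35) (q = Mul(-18, Rational(1, 35)) = Rational(-18, 35) ≈ -0.51429)
Mul(Mul(Add(Add(6, O), 6), q), Function('A')(y, 6)) = Mul(Mul(Add(Add(6, 14), 6), Rational(-18, 35)), Add(Mul(-20, -3), Mul(-4, 6))) = Mul(Mul(Add(20, 6), Rational(-18, 35)), Add(60, -24)) = Mul(Mul(26, Rational(-18, 35)), 36) = Mul(Rational(-468, 35), 36) = Rational(-16848, 35)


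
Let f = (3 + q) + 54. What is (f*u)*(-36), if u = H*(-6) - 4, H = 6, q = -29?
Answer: 40320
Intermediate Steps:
f = 28 (f = (3 - 29) + 54 = -26 + 54 = 28)
u = -40 (u = 6*(-6) - 4 = -36 - 4 = -40)
(f*u)*(-36) = (28*(-40))*(-36) = -1120*(-36) = 40320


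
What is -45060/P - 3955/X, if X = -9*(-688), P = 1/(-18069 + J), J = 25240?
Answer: -2000791613875/6192 ≈ -3.2313e+8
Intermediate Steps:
P = 1/7171 (P = 1/(-18069 + 25240) = 1/7171 ≈ 0.00013945)
X = 6192
-45060/P - 3955/X = -45060/1/7171 - 3955/6192 = -45060*7171 - 3955*1/6192 = -323125260 - 3955/6192 = -2000791613875/6192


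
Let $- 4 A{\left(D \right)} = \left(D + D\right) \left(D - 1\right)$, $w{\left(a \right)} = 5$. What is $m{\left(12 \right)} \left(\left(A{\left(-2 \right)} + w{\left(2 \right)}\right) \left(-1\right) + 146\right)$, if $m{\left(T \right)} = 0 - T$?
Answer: $-1728$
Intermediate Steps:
$A{\left(D \right)} = - \frac{D \left(-1 + D\right)}{2}$ ($A{\left(D \right)} = - \frac{\left(D + D\right) \left(D - 1\right)}{4} = - \frac{2 D \left(-1 + D\right)}{4} = - \frac{D \left(-1 + D\right)}{2}$)
$m{\left(T \right)} = - T$
$m{\left(12 \right)} \left(\left(A{\left(-2 \right)} + w{\left(2 \right)}\right) \left(-1\right) + 146\right) = \left(-1\right) 12 \left(\left(\frac{1}{2} \left(-2\right) \left(1 - -2\right) + 5\right) \left(-1\right) + 146\right) = - 12 \left(\left(\frac{1}{2} \left(-2\right) \left(1 + 2\right) + 5\right) \left(-1\right) + 146\right) = - 12 \left(\left(\frac{1}{2} \left(-2\right) 3 + 5\right) \left(-1\right) + 146\right) = - 12 \left(\left(-3 + 5\right) \left(-1\right) + 146\right) = - 12 \left(2 \left(-1\right) + 146\right) = - 12 \left(-2 + 146\right) = \left(-12\right) 144 = -1728$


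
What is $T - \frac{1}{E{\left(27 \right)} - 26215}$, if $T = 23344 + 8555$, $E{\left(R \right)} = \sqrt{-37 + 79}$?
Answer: $\frac{3131689719676}{98175169} + \frac{\sqrt{42}}{687226183} \approx 31899.0$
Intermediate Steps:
$E{\left(R \right)} = \sqrt{42}$
$T = 31899$
$T - \frac{1}{E{\left(27 \right)} - 26215} = 31899 - \frac{1}{\sqrt{42} - 26215} = 31899 - \frac{1}{-26215 + \sqrt{42}}$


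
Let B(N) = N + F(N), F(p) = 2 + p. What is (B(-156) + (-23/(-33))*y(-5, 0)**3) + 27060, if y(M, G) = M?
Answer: 879875/33 ≈ 26663.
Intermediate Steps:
B(N) = 2 + 2*N (B(N) = N + (2 + N) = 2 + 2*N)
(B(-156) + (-23/(-33))*y(-5, 0)**3) + 27060 = ((2 + 2*(-156)) - 23/(-33)*(-5)**3) + 27060 = ((2 - 312) - 23*(-1/33)*(-125)) + 27060 = (-310 + (23/33)*(-125)) + 27060 = (-310 - 2875/33) + 27060 = -13105/33 + 27060 = 879875/33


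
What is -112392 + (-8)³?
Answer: -112904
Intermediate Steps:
-112392 + (-8)³ = -112392 - 512 = -112904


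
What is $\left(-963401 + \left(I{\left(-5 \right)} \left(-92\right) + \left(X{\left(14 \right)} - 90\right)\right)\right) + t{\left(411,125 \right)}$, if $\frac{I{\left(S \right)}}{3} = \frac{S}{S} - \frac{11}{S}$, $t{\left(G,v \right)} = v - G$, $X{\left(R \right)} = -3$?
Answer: $- \frac{4823316}{5} \approx -9.6466 \cdot 10^{5}$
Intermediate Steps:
$I{\left(S \right)} = 3 - \frac{33}{S}$ ($I{\left(S \right)} = 3 \left(\frac{S}{S} - \frac{11}{S}\right) = 3 \left(1 - \frac{11}{S}\right) = 3 - \frac{33}{S}$)
$\left(-963401 + \left(I{\left(-5 \right)} \left(-92\right) + \left(X{\left(14 \right)} - 90\right)\right)\right) + t{\left(411,125 \right)} = \left(-963401 + \left(\left(3 - \frac{33}{-5}\right) \left(-92\right) - 93\right)\right) + \left(125 - 411\right) = \left(-963401 + \left(\left(3 - - \frac{33}{5}\right) \left(-92\right) - 93\right)\right) + \left(125 - 411\right) = \left(-963401 + \left(\left(3 + \frac{33}{5}\right) \left(-92\right) - 93\right)\right) - 286 = \left(-963401 + \left(\frac{48}{5} \left(-92\right) - 93\right)\right) - 286 = \left(-963401 - \frac{4881}{5}\right) - 286 = - \frac{4821886}{5} - 286 = - \frac{4823316}{5}$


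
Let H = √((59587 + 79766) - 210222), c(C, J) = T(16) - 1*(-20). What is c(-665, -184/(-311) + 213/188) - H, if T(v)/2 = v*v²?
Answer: 8212 - I*√70869 ≈ 8212.0 - 266.21*I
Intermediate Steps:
T(v) = 2*v³ (T(v) = 2*(v*v²) = 2*v³)
c(C, J) = 8212 (c(C, J) = 2*16³ - 1*(-20) = 2*4096 + 20 = 8192 + 20 = 8212)
H = I*√70869 (H = √(139353 - 210222) = √(-70869) = I*√70869 ≈ 266.21*I)
c(-665, -184/(-311) + 213/188) - H = 8212 - I*√70869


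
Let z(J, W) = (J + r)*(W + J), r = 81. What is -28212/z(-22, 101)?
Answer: -28212/4661 ≈ -6.0528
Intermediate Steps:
z(J, W) = (81 + J)*(J + W) (z(J, W) = (J + 81)*(W + J) = (81 + J)*(J + W))
-28212/z(-22, 101) = -28212/((-22)² + 81*(-22) + 81*101 - 22*101) = -28212/(484 - 1782 + 8181 - 2222) = -28212/4661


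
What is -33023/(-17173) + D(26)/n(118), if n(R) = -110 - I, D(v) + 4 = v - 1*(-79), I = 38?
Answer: 3152931/2541604 ≈ 1.2405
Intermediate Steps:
D(v) = 75 + v (D(v) = -4 + (v - 1*(-79)) = -4 + (v + 79) = -4 + (79 + v) = 75 + v)
n(R) = -148 (n(R) = -110 - 1*38 = -110 - 38 = -148)
-33023/(-17173) + D(26)/n(118) = -33023/(-17173) + (75 + 26)/(-148) = -33023*(-1/17173) + 101*(-1/148) = 33023/17173 - 101/148 = 3152931/2541604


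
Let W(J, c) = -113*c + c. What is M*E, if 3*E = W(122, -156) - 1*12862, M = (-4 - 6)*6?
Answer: -92200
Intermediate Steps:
W(J, c) = -112*c
M = -60 (M = -10*6 = -60)
E = 4610/3 (E = (-112*(-156) - 1*12862)/3 = (17472 - 12862)/3 = (⅓)*4610 = 4610/3 ≈ 1536.7)
M*E = -60*4610/3 = -92200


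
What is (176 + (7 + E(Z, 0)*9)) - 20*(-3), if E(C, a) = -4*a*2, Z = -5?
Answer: 243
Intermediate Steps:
E(C, a) = -8*a
(176 + (7 + E(Z, 0)*9)) - 20*(-3) = (176 + (7 - 8*0*9)) - 20*(-3) = (176 + (7 + 0*9)) + 60 = (176 + (7 + 0)) + 60 = (176 + 7) + 60 = 183 + 60 = 243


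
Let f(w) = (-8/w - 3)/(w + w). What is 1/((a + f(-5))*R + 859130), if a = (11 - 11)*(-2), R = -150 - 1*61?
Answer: 50/42955023 ≈ 1.1640e-6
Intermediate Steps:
R = -211 (R = -150 - 61 = -211)
f(w) = (-3 - 8/w)/(2*w) (f(w) = (-3 - 8/w)/((2*w)) = (-3 - 8/w)*(1/(2*w)) = (-3 - 8/w)/(2*w))
a = 0 (a = 0*(-2) = 0)
1/((a + f(-5))*R + 859130) = 1/((0 + (½)*(-8 - 3*(-5))/(-5)²)*(-211) + 859130) = 1/((0 + (½)*(1/25)*(-8 + 15))*(-211) + 859130) = 1/((0 + (½)*(1/25)*7)*(-211) + 859130) = 1/((0 + 7/50)*(-211) + 859130) = 1/((7/50)*(-211) + 859130) = 1/(-1477/50 + 859130) = 1/(42955023/50) = 50/42955023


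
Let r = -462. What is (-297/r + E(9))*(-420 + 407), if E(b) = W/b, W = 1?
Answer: -1235/126 ≈ -9.8016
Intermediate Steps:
E(b) = 1/b
(-297/r + E(9))*(-420 + 407) = (-297/(-462) + 1/9)*(-420 + 407) = (-297*(-1/462) + ⅑)*(-13) = (9/14 + ⅑)*(-13) = (95/126)*(-13) = -1235/126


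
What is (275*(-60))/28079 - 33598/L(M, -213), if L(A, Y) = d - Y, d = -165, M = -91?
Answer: -472095121/673896 ≈ -700.55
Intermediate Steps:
L(A, Y) = -165 - Y
(275*(-60))/28079 - 33598/L(M, -213) = (275*(-60))/28079 - 33598/(-165 - 1*(-213)) = -16500*1/28079 - 33598/(-165 + 213) = -16500/28079 - 33598/48 = -16500/28079 - 33598*1/48 = -16500/28079 - 16799/24 = -472095121/673896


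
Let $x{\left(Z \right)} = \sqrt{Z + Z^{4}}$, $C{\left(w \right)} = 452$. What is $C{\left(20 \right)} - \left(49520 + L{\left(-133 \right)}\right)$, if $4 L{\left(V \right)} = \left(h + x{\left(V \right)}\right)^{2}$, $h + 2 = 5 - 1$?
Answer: $-78274216 - 6 \sqrt{8691683} \approx -7.8292 \cdot 10^{7}$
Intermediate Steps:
$h = 2$ ($h = -2 + \left(5 - 1\right) = -2 + 4 = 2$)
$L{\left(V \right)} = \frac{\left(2 + \sqrt{V + V^{4}}\right)^{2}}{4}$
$C{\left(20 \right)} - \left(49520 + L{\left(-133 \right)}\right) = 452 - \left(49520 + \frac{\left(2 + \sqrt{-133 + \left(-133\right)^{4}}\right)^{2}}{4}\right) = 452 - \left(49520 + \frac{\left(2 + \sqrt{-133 + 312900721}\right)^{2}}{4}\right) = 452 - \left(49520 + \frac{\left(2 + \sqrt{312900588}\right)^{2}}{4}\right) = 452 - \left(49520 + \frac{\left(2 + 6 \sqrt{8691683}\right)^{2}}{4}\right) = -49068 - \frac{\left(2 + 6 \sqrt{8691683}\right)^{2}}{4}$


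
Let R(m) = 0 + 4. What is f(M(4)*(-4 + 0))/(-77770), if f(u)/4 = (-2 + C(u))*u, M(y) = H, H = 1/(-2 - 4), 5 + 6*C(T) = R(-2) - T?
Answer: 82/1049895 ≈ 7.8103e-5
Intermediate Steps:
R(m) = 4
C(T) = -⅙ - T/6 (C(T) = -⅚ + (4 - T)/6 = -⅚ + (⅔ - T/6) = -⅙ - T/6)
H = -⅙ (H = 1/(-6) = -⅙ ≈ -0.16667)
M(y) = -⅙
f(u) = 4*u*(-13/6 - u/6) (f(u) = 4*((-2 + (-⅙ - u/6))*u) = 4*((-13/6 - u/6)*u) = 4*(u*(-13/6 - u/6)) = 4*u*(-13/6 - u/6))
f(M(4)*(-4 + 0))/(-77770) = -2*(-(-4 + 0)/6)*(13 - (-4 + 0)/6)/3/(-77770) = -2*(-⅙*(-4))*(13 - ⅙*(-4))/3*(-1/77770) = -⅔*⅔*(13 + ⅔)*(-1/77770) = -⅔*⅔*41/3*(-1/77770) = -164/27*(-1/77770) = 82/1049895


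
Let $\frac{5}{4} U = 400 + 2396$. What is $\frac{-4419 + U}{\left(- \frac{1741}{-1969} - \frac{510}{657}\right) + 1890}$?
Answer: $- \frac{4704943221}{4075176695} \approx -1.1545$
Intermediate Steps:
$U = \frac{11184}{5}$ ($U = \frac{4 \left(400 + 2396\right)}{5} = \frac{4}{5} \cdot 2796 = \frac{11184}{5} \approx 2236.8$)
$\frac{-4419 + U}{\left(- \frac{1741}{-1969} - \frac{510}{657}\right) + 1890} = \frac{-4419 + \frac{11184}{5}}{\left(- \frac{1741}{-1969} - \frac{510}{657}\right) + 1890} = - \frac{10911}{5 \left(\left(\left(-1741\right) \left(- \frac{1}{1969}\right) - \frac{170}{219}\right) + 1890\right)} = - \frac{10911}{5 \left(\left(\frac{1741}{1969} - \frac{170}{219}\right) + 1890\right)} = - \frac{10911}{5 \left(\frac{46549}{431211} + 1890\right)} = - \frac{10911}{5 \cdot \frac{815035339}{431211}} = \left(- \frac{10911}{5}\right) \frac{431211}{815035339} = - \frac{4704943221}{4075176695}$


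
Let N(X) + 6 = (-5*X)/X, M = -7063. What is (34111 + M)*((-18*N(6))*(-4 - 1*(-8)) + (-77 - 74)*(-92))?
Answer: 397172832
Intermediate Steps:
N(X) = -11 (N(X) = -6 + (-5*X)/X = -6 - 5 = -11)
(34111 + M)*((-18*N(6))*(-4 - 1*(-8)) + (-77 - 74)*(-92)) = (34111 - 7063)*((-18*(-11))*(-4 - 1*(-8)) + (-77 - 74)*(-92)) = 27048*(198*(-4 + 8) - 151*(-92)) = 27048*(198*4 + 13892) = 27048*(792 + 13892) = 27048*14684 = 397172832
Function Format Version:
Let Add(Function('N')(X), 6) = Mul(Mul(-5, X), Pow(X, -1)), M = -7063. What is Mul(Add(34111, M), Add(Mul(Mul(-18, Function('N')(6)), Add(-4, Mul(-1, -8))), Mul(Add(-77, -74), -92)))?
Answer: 397172832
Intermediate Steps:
Function('N')(X) = -11 (Function('N')(X) = Add(-6, Mul(Mul(-5, X), Pow(X, -1))) = Add(-6, -5) = -11)
Mul(Add(34111, M), Add(Mul(Mul(-18, Function('N')(6)), Add(-4, Mul(-1, -8))), Mul(Add(-77, -74), -92))) = Mul(Add(34111, -7063), Add(Mul(Mul(-18, -11), Add(-4, Mul(-1, -8))), Mul(Add(-77, -74), -92))) = Mul(27048, Add(Mul(198, Add(-4, 8)), Mul(-151, -92))) = Mul(27048, Add(Mul(198, 4), 13892)) = Mul(27048, Add(792, 13892)) = Mul(27048, 14684) = 397172832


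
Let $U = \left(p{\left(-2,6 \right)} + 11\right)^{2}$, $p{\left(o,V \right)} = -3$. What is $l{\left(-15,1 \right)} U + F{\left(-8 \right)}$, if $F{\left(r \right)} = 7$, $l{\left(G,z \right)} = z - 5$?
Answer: $-249$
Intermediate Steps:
$l{\left(G,z \right)} = -5 + z$
$U = 64$ ($U = \left(-3 + 11\right)^{2} = 8^{2} = 64$)
$l{\left(-15,1 \right)} U + F{\left(-8 \right)} = \left(-5 + 1\right) 64 + 7 = \left(-4\right) 64 + 7 = -256 + 7 = -249$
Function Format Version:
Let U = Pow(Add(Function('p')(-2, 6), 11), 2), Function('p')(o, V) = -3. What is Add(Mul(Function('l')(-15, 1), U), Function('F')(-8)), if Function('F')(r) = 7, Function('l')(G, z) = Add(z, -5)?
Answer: -249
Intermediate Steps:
Function('l')(G, z) = Add(-5, z)
U = 64 (U = Pow(Add(-3, 11), 2) = Pow(8, 2) = 64)
Add(Mul(Function('l')(-15, 1), U), Function('F')(-8)) = Add(Mul(Add(-5, 1), 64), 7) = Add(Mul(-4, 64), 7) = Add(-256, 7) = -249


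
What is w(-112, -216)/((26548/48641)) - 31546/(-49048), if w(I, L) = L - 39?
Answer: -18985224301/40691447 ≈ -466.57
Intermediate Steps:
w(I, L) = -39 + L
w(-112, -216)/((26548/48641)) - 31546/(-49048) = (-39 - 216)/((26548/48641)) - 31546/(-49048) = -255/(26548*(1/48641)) - 31546*(-1/49048) = -255/26548/48641 + 15773/24524 = -255*48641/26548 + 15773/24524 = -12403455/26548 + 15773/24524 = -18985224301/40691447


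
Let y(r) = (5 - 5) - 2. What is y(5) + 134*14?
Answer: 1874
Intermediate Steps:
y(r) = -2 (y(r) = 0 - 2 = -2)
y(5) + 134*14 = -2 + 134*14 = -2 + 1876 = 1874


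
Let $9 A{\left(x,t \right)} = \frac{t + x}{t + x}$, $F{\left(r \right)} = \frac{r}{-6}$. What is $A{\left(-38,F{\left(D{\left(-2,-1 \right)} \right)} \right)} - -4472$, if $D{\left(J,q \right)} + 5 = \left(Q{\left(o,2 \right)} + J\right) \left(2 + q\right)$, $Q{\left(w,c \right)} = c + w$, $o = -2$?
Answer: $\frac{40249}{9} \approx 4472.1$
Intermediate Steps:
$D{\left(J,q \right)} = -5 + J \left(2 + q\right)$ ($D{\left(J,q \right)} = -5 + \left(\left(2 - 2\right) + J\right) \left(2 + q\right) = -5 + \left(0 + J\right) \left(2 + q\right) = -5 + J \left(2 + q\right)$)
$F{\left(r \right)} = - \frac{r}{6}$ ($F{\left(r \right)} = r \left(- \frac{1}{6}\right) = - \frac{r}{6}$)
$A{\left(x,t \right)} = \frac{1}{9}$ ($A{\left(x,t \right)} = \frac{\left(t + x\right) \frac{1}{t + x}}{9} = \frac{1}{9} \cdot 1 = \frac{1}{9}$)
$A{\left(-38,F{\left(D{\left(-2,-1 \right)} \right)} \right)} - -4472 = \frac{1}{9} - -4472 = \frac{1}{9} + 4472 = \frac{40249}{9}$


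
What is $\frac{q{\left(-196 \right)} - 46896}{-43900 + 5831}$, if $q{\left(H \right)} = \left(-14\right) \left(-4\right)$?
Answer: $\frac{46840}{38069} \approx 1.2304$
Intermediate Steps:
$q{\left(H \right)} = 56$
$\frac{q{\left(-196 \right)} - 46896}{-43900 + 5831} = \frac{56 - 46896}{-43900 + 5831} = - \frac{46840}{-38069} = \left(-46840\right) \left(- \frac{1}{38069}\right) = \frac{46840}{38069}$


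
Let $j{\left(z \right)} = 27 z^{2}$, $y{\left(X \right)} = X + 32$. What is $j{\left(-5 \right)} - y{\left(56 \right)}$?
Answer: $587$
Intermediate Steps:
$y{\left(X \right)} = 32 + X$
$j{\left(-5 \right)} - y{\left(56 \right)} = 27 \left(-5\right)^{2} - \left(32 + 56\right) = 27 \cdot 25 - 88 = 675 - 88 = 587$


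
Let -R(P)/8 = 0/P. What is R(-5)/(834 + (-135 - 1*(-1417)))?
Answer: 0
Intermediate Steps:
R(P) = 0 (R(P) = -0/P = -8*0 = 0)
R(-5)/(834 + (-135 - 1*(-1417))) = 0/(834 + (-135 - 1*(-1417))) = 0/(834 + (-135 + 1417)) = 0/(834 + 1282) = 0/2116 = 0*(1/2116) = 0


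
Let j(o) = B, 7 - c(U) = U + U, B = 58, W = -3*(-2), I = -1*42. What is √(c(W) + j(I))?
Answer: √53 ≈ 7.2801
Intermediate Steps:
I = -42
W = 6
c(U) = 7 - 2*U (c(U) = 7 - (U + U) = 7 - 2*U)
j(o) = 58
√(c(W) + j(I)) = √((7 - 2*6) + 58) = √((7 - 12) + 58) = √(-5 + 58) = √53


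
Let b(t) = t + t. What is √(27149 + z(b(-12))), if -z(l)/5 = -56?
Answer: √27429 ≈ 165.62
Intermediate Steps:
b(t) = 2*t
z(l) = 280 (z(l) = -5*(-56) = 280)
√(27149 + z(b(-12))) = √(27149 + 280) = √27429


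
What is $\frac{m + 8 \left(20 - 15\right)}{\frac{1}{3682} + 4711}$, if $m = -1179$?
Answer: $- \frac{4193798}{17345903} \approx -0.24177$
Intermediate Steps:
$\frac{m + 8 \left(20 - 15\right)}{\frac{1}{3682} + 4711} = \frac{-1179 + 8 \left(20 - 15\right)}{\frac{1}{3682} + 4711} = \frac{-1179 + 8 \cdot 5}{\frac{1}{3682} + 4711} = \frac{-1179 + 40}{\frac{17345903}{3682}} = \left(-1139\right) \frac{3682}{17345903} = - \frac{4193798}{17345903}$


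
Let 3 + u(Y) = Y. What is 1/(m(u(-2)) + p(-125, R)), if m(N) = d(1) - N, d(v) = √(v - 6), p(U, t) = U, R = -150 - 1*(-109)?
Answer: -24/2881 - I*√5/14405 ≈ -0.0083304 - 0.00015523*I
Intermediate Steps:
u(Y) = -3 + Y
R = -41 (R = -150 + 109 = -41)
d(v) = √(-6 + v)
m(N) = -N + I*√5 (m(N) = √(-6 + 1) - N = √(-5) - N = I*√5 - N = -N + I*√5)
1/(m(u(-2)) + p(-125, R)) = 1/((-(-3 - 2) + I*√5) - 125) = 1/((-1*(-5) + I*√5) - 125) = 1/((5 + I*√5) - 125) = 1/(-120 + I*√5)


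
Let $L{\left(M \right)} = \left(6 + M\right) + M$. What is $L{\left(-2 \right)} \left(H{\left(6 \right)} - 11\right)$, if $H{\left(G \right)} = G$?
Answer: $-10$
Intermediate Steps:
$L{\left(M \right)} = 6 + 2 M$
$L{\left(-2 \right)} \left(H{\left(6 \right)} - 11\right) = \left(6 + 2 \left(-2\right)\right) \left(6 - 11\right) = \left(6 - 4\right) \left(-5\right) = 2 \left(-5\right) = -10$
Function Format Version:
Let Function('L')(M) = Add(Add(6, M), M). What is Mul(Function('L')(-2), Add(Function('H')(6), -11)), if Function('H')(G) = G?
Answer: -10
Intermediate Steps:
Function('L')(M) = Add(6, Mul(2, M))
Mul(Function('L')(-2), Add(Function('H')(6), -11)) = Mul(Add(6, Mul(2, -2)), Add(6, -11)) = Mul(Add(6, -4), -5) = Mul(2, -5) = -10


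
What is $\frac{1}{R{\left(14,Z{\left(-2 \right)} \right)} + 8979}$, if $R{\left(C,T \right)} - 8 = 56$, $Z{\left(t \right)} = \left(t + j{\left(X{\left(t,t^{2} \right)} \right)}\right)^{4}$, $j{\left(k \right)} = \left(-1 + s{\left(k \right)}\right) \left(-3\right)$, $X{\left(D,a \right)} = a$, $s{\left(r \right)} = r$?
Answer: $\frac{1}{9043} \approx 0.00011058$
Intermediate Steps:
$j{\left(k \right)} = 3 - 3 k$ ($j{\left(k \right)} = \left(-1 + k\right) \left(-3\right) = 3 - 3 k$)
$Z{\left(t \right)} = \left(3 + t - 3 t^{2}\right)^{4}$ ($Z{\left(t \right)} = \left(t - \left(-3 + 3 t^{2}\right)\right)^{4} = \left(3 + t - 3 t^{2}\right)^{4}$)
$R{\left(C,T \right)} = 64$ ($R{\left(C,T \right)} = 8 + 56 = 64$)
$\frac{1}{R{\left(14,Z{\left(-2 \right)} \right)} + 8979} = \frac{1}{64 + 8979} = \frac{1}{9043}$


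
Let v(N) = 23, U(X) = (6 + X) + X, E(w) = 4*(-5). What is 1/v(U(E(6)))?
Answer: 1/23 ≈ 0.043478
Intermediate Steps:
E(w) = -20
U(X) = 6 + 2*X
1/v(U(E(6))) = 1/23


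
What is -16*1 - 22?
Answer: -38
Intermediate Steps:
-16*1 - 22 = -16 - 22 = -38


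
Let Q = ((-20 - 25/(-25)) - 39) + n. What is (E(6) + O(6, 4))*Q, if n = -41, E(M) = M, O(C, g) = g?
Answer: -990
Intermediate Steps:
Q = -99 (Q = ((-20 - 25/(-25)) - 39) - 41 = ((-20 - 25*(-1/25)) - 39) - 41 = ((-20 + 1) - 39) - 41 = (-19 - 39) - 41 = -58 - 41 = -99)
(E(6) + O(6, 4))*Q = (6 + 4)*(-99) = 10*(-99) = -990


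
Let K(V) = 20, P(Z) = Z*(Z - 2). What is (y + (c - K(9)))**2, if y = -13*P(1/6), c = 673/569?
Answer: 92467687225/419594256 ≈ 220.37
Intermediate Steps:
c = 673/569 (c = 673*(1/569) = 673/569 ≈ 1.1828)
P(Z) = Z*(-2 + Z)
y = 143/36 (y = -13*(-2 + 1/6)/6 = -13*(-11)/(6*6) = -13*(-11/36) = 143/36 ≈ 3.9722)
(y + (c - K(9)))**2 = (143/36 + (673/569 - 1*20))**2 = (143/36 + (673/569 - 20))**2 = (143/36 - 10707/569)**2 = (-304085/20484)**2 = 92467687225/419594256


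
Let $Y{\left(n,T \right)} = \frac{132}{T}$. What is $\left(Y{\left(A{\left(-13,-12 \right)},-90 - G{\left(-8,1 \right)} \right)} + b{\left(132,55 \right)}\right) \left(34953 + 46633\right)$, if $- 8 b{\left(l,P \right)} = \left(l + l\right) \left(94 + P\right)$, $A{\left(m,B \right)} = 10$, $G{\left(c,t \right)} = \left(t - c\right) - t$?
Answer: $- \frac{19662144414}{49} \approx -4.0127 \cdot 10^{8}$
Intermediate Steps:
$G{\left(c,t \right)} = - c$
$b{\left(l,P \right)} = - \frac{l \left(94 + P\right)}{4}$ ($b{\left(l,P \right)} = - \frac{\left(l + l\right) \left(94 + P\right)}{8} = - \frac{2 l \left(94 + P\right)}{8} = - \frac{l \left(94 + P\right)}{4}$)
$\left(Y{\left(A{\left(-13,-12 \right)},-90 - G{\left(-8,1 \right)} \right)} + b{\left(132,55 \right)}\right) \left(34953 + 46633\right) = \left(\frac{132}{-90 - \left(-1\right) \left(-8\right)} - 33 \left(94 + 55\right)\right) \left(34953 + 46633\right) = \left(\frac{132}{-90 - 8} - 33 \cdot 149\right) 81586 = \left(\frac{132}{-90 - 8} - 4917\right) 81586 = \left(\frac{132}{-98} - 4917\right) 81586 = \left(132 \left(- \frac{1}{98}\right) - 4917\right) 81586 = \left(- \frac{66}{49} - 4917\right) 81586 = \left(- \frac{240999}{49}\right) 81586 = - \frac{19662144414}{49}$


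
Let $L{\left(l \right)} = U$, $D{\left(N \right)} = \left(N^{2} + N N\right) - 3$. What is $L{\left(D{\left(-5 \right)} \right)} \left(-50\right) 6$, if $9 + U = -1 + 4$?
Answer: $1800$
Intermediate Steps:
$D{\left(N \right)} = -3 + 2 N^{2}$ ($D{\left(N \right)} = \left(N^{2} + N^{2}\right) - 3 = 2 N^{2} - 3 = -3 + 2 N^{2}$)
$U = -6$ ($U = -9 + \left(-1 + 4\right) = -9 + 3 = -6$)
$L{\left(l \right)} = -6$
$L{\left(D{\left(-5 \right)} \right)} \left(-50\right) 6 = \left(-6\right) \left(-50\right) 6 = 300 \cdot 6 = 1800$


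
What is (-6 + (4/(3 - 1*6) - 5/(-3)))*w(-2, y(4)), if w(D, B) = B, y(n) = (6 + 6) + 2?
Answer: -238/3 ≈ -79.333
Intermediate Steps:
y(n) = 14 (y(n) = 12 + 2 = 14)
(-6 + (4/(3 - 1*6) - 5/(-3)))*w(-2, y(4)) = (-6 + (4/(3 - 1*6) - 5/(-3)))*14 = (-6 + (4/(3 - 6) - 5*(-⅓)))*14 = (-6 + (4/(-3) + 5/3))*14 = (-6 + (4*(-⅓) + 5/3))*14 = (-6 + (-4/3 + 5/3))*14 = (-6 + ⅓)*14 = -17/3*14 = -238/3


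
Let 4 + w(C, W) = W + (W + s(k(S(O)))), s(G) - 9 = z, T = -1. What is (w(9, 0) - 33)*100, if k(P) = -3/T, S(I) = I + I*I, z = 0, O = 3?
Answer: -2800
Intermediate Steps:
S(I) = I + I²
k(P) = 3 (k(P) = -3/(-1) = -3*(-1) = 3)
s(G) = 9 (s(G) = 9 + 0 = 9)
w(C, W) = 5 + 2*W (w(C, W) = -4 + (W + (W + 9)) = -4 + (W + (9 + W)) = -4 + (9 + 2*W) = 5 + 2*W)
(w(9, 0) - 33)*100 = ((5 + 2*0) - 33)*100 = ((5 + 0) - 33)*100 = (5 - 33)*100 = -28*100 = -2800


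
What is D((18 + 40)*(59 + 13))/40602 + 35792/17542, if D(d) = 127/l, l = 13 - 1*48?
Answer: 3632907829/1780600710 ≈ 2.0403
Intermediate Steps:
l = -35 (l = 13 - 48 = -35)
D(d) = -127/35 (D(d) = 127/(-35) = 127*(-1/35) = -127/35)
D((18 + 40)*(59 + 13))/40602 + 35792/17542 = -127/35/40602 + 35792/17542 = -127/35*1/40602 + 35792*(1/17542) = -127/1421070 + 17896/8771 = 3632907829/1780600710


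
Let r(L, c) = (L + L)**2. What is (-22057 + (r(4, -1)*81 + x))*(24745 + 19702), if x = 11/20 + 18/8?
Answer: -3749148897/5 ≈ -7.4983e+8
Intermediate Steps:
x = 14/5 (x = 11*(1/20) + 18*(1/8) = 11/20 + 9/4 = 14/5 ≈ 2.8000)
r(L, c) = 4*L**2 (r(L, c) = (2*L)**2 = 4*L**2)
(-22057 + (r(4, -1)*81 + x))*(24745 + 19702) = (-22057 + ((4*4**2)*81 + 14/5))*(24745 + 19702) = (-22057 + ((4*16)*81 + 14/5))*44447 = (-22057 + (64*81 + 14/5))*44447 = (-22057 + (5184 + 14/5))*44447 = (-22057 + 25934/5)*44447 = -84351/5*44447 = -3749148897/5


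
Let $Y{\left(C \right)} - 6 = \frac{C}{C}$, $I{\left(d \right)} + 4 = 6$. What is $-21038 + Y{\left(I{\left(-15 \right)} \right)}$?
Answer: $-21031$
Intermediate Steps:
$I{\left(d \right)} = 2$ ($I{\left(d \right)} = -4 + 6 = 2$)
$Y{\left(C \right)} = 7$ ($Y{\left(C \right)} = 6 + \frac{C}{C} = 6 + 1 = 7$)
$-21038 + Y{\left(I{\left(-15 \right)} \right)} = -21038 + 7 = -21031$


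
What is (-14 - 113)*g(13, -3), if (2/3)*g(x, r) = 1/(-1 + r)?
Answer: 381/8 ≈ 47.625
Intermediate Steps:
g(x, r) = 3/(2*(-1 + r))
(-14 - 113)*g(13, -3) = (-14 - 113)*(3/(2*(-1 - 3))) = -381/(2*(-4)) = -381*(-1)/(2*4) = -127*(-3/8) = 381/8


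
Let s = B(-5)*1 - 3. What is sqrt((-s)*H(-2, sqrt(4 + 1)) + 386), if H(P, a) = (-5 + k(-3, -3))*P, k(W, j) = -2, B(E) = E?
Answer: sqrt(498) ≈ 22.316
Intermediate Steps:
s = -8 (s = -5*1 - 3 = -5 - 3 = -8)
H(P, a) = -7*P (H(P, a) = (-5 - 2)*P = -7*P)
sqrt((-s)*H(-2, sqrt(4 + 1)) + 386) = sqrt((-1*(-8))*(-7*(-2)) + 386) = sqrt(8*14 + 386) = sqrt(112 + 386) = sqrt(498)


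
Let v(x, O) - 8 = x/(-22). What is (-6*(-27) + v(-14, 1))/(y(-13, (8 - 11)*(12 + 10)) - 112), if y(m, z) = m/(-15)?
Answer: -28155/18337 ≈ -1.5354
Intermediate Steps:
y(m, z) = -m/15 (y(m, z) = m*(-1/15) = -m/15)
v(x, O) = 8 - x/22 (v(x, O) = 8 + x/(-22) = 8 + x*(-1/22) = 8 - x/22)
(-6*(-27) + v(-14, 1))/(y(-13, (8 - 11)*(12 + 10)) - 112) = (-6*(-27) + (8 - 1/22*(-14)))/(-1/15*(-13) - 112) = (162 + (8 + 7/11))/(13/15 - 112) = (162 + 95/11)/(-1667/15) = (1877/11)*(-15/1667) = -28155/18337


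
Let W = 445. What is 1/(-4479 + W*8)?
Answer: -1/919 ≈ -0.0010881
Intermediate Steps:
1/(-4479 + W*8) = 1/(-4479 + 445*8) = 1/(-4479 + 3560) = 1/(-919) = -1/919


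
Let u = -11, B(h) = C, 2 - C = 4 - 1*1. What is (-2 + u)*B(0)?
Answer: 13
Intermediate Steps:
C = -1 (C = 2 - (4 - 1*1) = 2 - (4 - 1) = 2 - 1*3 = 2 - 3 = -1)
B(h) = -1
(-2 + u)*B(0) = (-2 - 11)*(-1) = -13*(-1) = 13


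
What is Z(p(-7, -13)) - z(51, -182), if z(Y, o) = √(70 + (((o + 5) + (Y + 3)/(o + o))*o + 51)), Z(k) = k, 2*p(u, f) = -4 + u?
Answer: -11/2 - √32362 ≈ -185.39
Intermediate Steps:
p(u, f) = -2 + u/2 (p(u, f) = (-4 + u)/2 = -2 + u/2)
z(Y, o) = √(121 + o*(5 + o + (3 + Y)/(2*o))) (z(Y, o) = √(70 + (((5 + o) + (3 + Y)/((2*o)))*o + 51)) = √(70 + (((5 + o) + (3 + Y)*(1/(2*o)))*o + 51)) = √(70 + (((5 + o) + (3 + Y)/(2*o))*o + 51)) = √(70 + ((5 + o + (3 + Y)/(2*o))*o + 51)) = √(70 + (o*(5 + o + (3 + Y)/(2*o)) + 51)) = √(70 + (51 + o*(5 + o + (3 + Y)/(2*o)))) = √(121 + o*(5 + o + (3 + Y)/(2*o))))
Z(p(-7, -13)) - z(51, -182) = (-2 + (½)*(-7)) - √(490 + 2*51 + 4*(-182)² + 20*(-182))/2 = (-2 - 7/2) - √(490 + 102 + 4*33124 - 3640)/2 = -11/2 - √(490 + 102 + 132496 - 3640)/2 = -11/2 - √129448/2 = -11/2 - 2*√32362/2 = -11/2 - √32362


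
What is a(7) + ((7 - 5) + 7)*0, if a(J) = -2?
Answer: -2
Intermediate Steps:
a(7) + ((7 - 5) + 7)*0 = -2 + ((7 - 5) + 7)*0 = -2 + (2 + 7)*0 = -2 + 9*0 = -2 + 0 = -2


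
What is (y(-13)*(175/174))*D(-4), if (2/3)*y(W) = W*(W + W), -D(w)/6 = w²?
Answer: -1419600/29 ≈ -48952.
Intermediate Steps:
D(w) = -6*w²
y(W) = 3*W² (y(W) = 3*(W*(W + W))/2 = 3*(W*(2*W))/2 = 3*(2*W²)/2 = 3*W²)
(y(-13)*(175/174))*D(-4) = ((3*(-13)²)*(175/174))*(-6*(-4)²) = ((3*169)*(175*(1/174)))*(-6*16) = (507*(175/174))*(-96) = (29575/58)*(-96) = -1419600/29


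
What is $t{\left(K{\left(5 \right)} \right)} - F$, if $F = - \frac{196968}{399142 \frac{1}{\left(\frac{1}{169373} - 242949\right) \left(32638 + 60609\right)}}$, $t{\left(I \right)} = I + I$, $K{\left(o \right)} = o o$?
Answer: $- \frac{377885164035492497698}{33801938983} \approx -1.1179 \cdot 10^{10}$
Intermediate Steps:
$K{\left(o \right)} = o^{2}$
$t{\left(I \right)} = 2 I$
$F = \frac{377885165725589446848}{33801938983}$ ($F = - \frac{196968}{399142 \frac{1}{\left(\frac{1}{169373} - 242949\right) 93247}} = - \frac{196968}{399142 \frac{1}{\left(- \frac{41149000976}{169373}\right) 93247}} = - \frac{196968}{399142 \frac{1}{- \frac{3837020894009072}{169373}}} = - \frac{196968}{399142 \left(- \frac{169373}{3837020894009072}\right)} = - \frac{196968}{- \frac{33801938983}{1918510447004536}} = \left(-196968\right) \left(- \frac{1918510447004536}{33801938983}\right) = \frac{377885165725589446848}{33801938983} \approx 1.1179 \cdot 10^{10}$)
$t{\left(K{\left(5 \right)} \right)} - F = 2 \cdot 5^{2} - \frac{377885165725589446848}{33801938983} = 2 \cdot 25 - \frac{377885165725589446848}{33801938983} = 50 - \frac{377885165725589446848}{33801938983} = - \frac{377885164035492497698}{33801938983}$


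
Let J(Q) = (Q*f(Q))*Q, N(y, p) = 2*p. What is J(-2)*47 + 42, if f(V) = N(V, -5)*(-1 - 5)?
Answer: 11322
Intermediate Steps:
f(V) = 60 (f(V) = (2*(-5))*(-1 - 5) = -10*(-6) = 60)
J(Q) = 60*Q**2 (J(Q) = (Q*60)*Q = (60*Q)*Q = 60*Q**2)
J(-2)*47 + 42 = (60*(-2)**2)*47 + 42 = (60*4)*47 + 42 = 240*47 + 42 = 11280 + 42 = 11322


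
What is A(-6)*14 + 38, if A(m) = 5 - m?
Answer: 192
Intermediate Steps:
A(-6)*14 + 38 = (5 - 1*(-6))*14 + 38 = (5 + 6)*14 + 38 = 11*14 + 38 = 154 + 38 = 192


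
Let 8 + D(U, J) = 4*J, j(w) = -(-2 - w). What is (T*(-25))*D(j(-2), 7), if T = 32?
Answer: -16000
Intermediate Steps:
j(w) = 2 + w
D(U, J) = -8 + 4*J
(T*(-25))*D(j(-2), 7) = (32*(-25))*(-8 + 4*7) = -800*(-8 + 28) = -800*20 = -16000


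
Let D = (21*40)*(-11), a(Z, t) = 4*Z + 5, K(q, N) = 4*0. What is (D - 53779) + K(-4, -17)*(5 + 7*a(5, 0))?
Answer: -63019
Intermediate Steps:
K(q, N) = 0
a(Z, t) = 5 + 4*Z
D = -9240 (D = 840*(-11) = -9240)
(D - 53779) + K(-4, -17)*(5 + 7*a(5, 0)) = (-9240 - 53779) + 0*(5 + 7*(5 + 4*5)) = -63019 + 0*(5 + 7*(5 + 20)) = -63019 + 0*(5 + 7*25) = -63019 + 0*(5 + 175) = -63019 + 0*180 = -63019 + 0 = -63019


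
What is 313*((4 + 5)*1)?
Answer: 2817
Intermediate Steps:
313*((4 + 5)*1) = 313*(9*1) = 313*9 = 2817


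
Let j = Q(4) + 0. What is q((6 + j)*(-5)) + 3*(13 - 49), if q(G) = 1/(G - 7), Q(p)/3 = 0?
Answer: -3997/37 ≈ -108.03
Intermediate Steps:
Q(p) = 0 (Q(p) = 3*0 = 0)
j = 0 (j = 0 + 0 = 0)
q(G) = 1/(-7 + G)
q((6 + j)*(-5)) + 3*(13 - 49) = 1/(-7 + (6 + 0)*(-5)) + 3*(13 - 49) = 1/(-7 + 6*(-5)) + 3*(-36) = 1/(-7 - 30) - 108 = 1/(-37) - 108 = -1/37 - 108 = -3997/37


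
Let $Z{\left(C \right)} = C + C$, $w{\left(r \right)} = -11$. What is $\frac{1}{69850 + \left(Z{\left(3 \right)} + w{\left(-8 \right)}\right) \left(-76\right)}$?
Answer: $\frac{1}{70230} \approx 1.4239 \cdot 10^{-5}$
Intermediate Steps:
$Z{\left(C \right)} = 2 C$
$\frac{1}{69850 + \left(Z{\left(3 \right)} + w{\left(-8 \right)}\right) \left(-76\right)} = \frac{1}{69850 + \left(2 \cdot 3 - 11\right) \left(-76\right)} = \frac{1}{69850 + \left(6 - 11\right) \left(-76\right)} = \frac{1}{69850 - -380} = \frac{1}{69850 + 380} = \frac{1}{70230}$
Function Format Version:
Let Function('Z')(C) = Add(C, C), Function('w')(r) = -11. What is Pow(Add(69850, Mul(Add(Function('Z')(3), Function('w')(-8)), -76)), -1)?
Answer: Rational(1, 70230) ≈ 1.4239e-5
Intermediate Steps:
Function('Z')(C) = Mul(2, C)
Pow(Add(69850, Mul(Add(Function('Z')(3), Function('w')(-8)), -76)), -1) = Pow(Add(69850, Mul(Add(Mul(2, 3), -11), -76)), -1) = Pow(Add(69850, Mul(Add(6, -11), -76)), -1) = Pow(Add(69850, Mul(-5, -76)), -1) = Pow(Add(69850, 380), -1) = Pow(70230, -1) = Rational(1, 70230)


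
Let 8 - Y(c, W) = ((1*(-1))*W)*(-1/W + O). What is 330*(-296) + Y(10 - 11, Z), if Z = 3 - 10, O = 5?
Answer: -97708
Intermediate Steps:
Z = -7
Y(c, W) = 8 + W*(5 - 1/W) (Y(c, W) = 8 - (1*(-1))*W*(-1/W + 5) = 8 - (-W)*(5 - 1/W) = 8 - (-1)*W*(5 - 1/W) = 8 + W*(5 - 1/W))
330*(-296) + Y(10 - 11, Z) = 330*(-296) + (7 + 5*(-7)) = -97680 + (7 - 35) = -97680 - 28 = -97708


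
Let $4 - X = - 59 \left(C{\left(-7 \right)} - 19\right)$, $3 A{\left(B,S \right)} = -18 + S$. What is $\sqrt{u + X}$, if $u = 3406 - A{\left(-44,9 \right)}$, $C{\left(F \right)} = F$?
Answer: $\sqrt{1879} \approx 43.347$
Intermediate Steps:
$A{\left(B,S \right)} = -6 + \frac{S}{3}$ ($A{\left(B,S \right)} = \frac{-18 + S}{3} = -6 + \frac{S}{3}$)
$X = -1530$ ($X = 4 - - 59 \left(-7 - 19\right) = 4 - \left(-59\right) \left(-26\right) = 4 - 1534 = -1530$)
$u = 3409$ ($u = 3406 - \left(-6 + \frac{1}{3} \cdot 9\right) = 3406 - \left(-6 + 3\right) = 3406 - -3 = 3406 + 3 = 3409$)
$\sqrt{u + X} = \sqrt{3409 - 1530} = \sqrt{1879}$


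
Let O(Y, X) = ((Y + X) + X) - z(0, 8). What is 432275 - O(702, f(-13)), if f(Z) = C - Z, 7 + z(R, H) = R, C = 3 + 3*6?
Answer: 431498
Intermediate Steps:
C = 21 (C = 3 + 18 = 21)
z(R, H) = -7 + R
f(Z) = 21 - Z
O(Y, X) = 7 + Y + 2*X (O(Y, X) = ((Y + X) + X) - (-7 + 0) = ((X + Y) + X) - 1*(-7) = (Y + 2*X) + 7 = 7 + Y + 2*X)
432275 - O(702, f(-13)) = 432275 - (7 + 702 + 2*(21 - 1*(-13))) = 432275 - (7 + 702 + 2*(21 + 13)) = 432275 - (7 + 702 + 2*34) = 432275 - (7 + 702 + 68) = 432275 - 1*777 = 432275 - 777 = 431498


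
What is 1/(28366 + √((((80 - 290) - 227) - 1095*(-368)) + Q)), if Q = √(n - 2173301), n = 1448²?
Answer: 1/(28366 + √(402523 + I*√76597)) ≈ 3.4482e-5 - 3.0e-10*I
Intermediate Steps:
n = 2096704
Q = I*√76597 (Q = √(2096704 - 2173301) = √(-76597) = I*√76597 ≈ 276.76*I)
1/(28366 + √((((80 - 290) - 227) - 1095*(-368)) + Q)) = 1/(28366 + √((((80 - 290) - 227) - 1095*(-368)) + I*√76597)) = 1/(28366 + √(((-210 - 227) + 402960) + I*√76597)) = 1/(28366 + √((-437 + 402960) + I*√76597)) = 1/(28366 + √(402523 + I*√76597))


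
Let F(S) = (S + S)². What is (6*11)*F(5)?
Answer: 6600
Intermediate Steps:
F(S) = 4*S² (F(S) = (2*S)² = 4*S²)
(6*11)*F(5) = (6*11)*(4*5²) = 66*(4*25) = 66*100 = 6600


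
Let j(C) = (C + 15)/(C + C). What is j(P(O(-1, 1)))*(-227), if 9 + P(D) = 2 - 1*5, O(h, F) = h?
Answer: 227/8 ≈ 28.375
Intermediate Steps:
P(D) = -12 (P(D) = -9 + (2 - 1*5) = -9 + (2 - 5) = -9 - 3 = -12)
j(C) = (15 + C)/(2*C) (j(C) = (15 + C)/((2*C)) = (15 + C)*(1/(2*C)) = (15 + C)/(2*C))
j(P(O(-1, 1)))*(-227) = ((½)*(15 - 12)/(-12))*(-227) = ((½)*(-1/12)*3)*(-227) = -⅛*(-227) = 227/8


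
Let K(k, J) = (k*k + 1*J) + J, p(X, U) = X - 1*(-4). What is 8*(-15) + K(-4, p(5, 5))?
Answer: -86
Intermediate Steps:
p(X, U) = 4 + X (p(X, U) = X + 4 = 4 + X)
K(k, J) = k² + 2*J (K(k, J) = (k² + J) + J = (J + k²) + J = k² + 2*J)
8*(-15) + K(-4, p(5, 5)) = 8*(-15) + ((-4)² + 2*(4 + 5)) = -120 + (16 + 2*9) = -120 + (16 + 18) = -120 + 34 = -86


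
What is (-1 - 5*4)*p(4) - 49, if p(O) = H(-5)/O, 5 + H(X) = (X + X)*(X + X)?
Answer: -2191/4 ≈ -547.75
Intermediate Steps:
H(X) = -5 + 4*X**2 (H(X) = -5 + (X + X)*(X + X) = -5 + (2*X)*(2*X) = -5 + 4*X**2)
p(O) = 95/O (p(O) = (-5 + 4*(-5)**2)/O = (-5 + 4*25)/O = (-5 + 100)/O = 95/O)
(-1 - 5*4)*p(4) - 49 = (-1 - 5*4)*(95/4) - 49 = (-1 - 20)*(95*(1/4)) - 49 = -21*95/4 - 49 = -1995/4 - 49 = -2191/4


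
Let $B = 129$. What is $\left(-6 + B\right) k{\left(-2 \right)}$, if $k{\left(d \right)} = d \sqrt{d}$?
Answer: $- 246 i \sqrt{2} \approx - 347.9 i$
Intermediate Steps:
$k{\left(d \right)} = d^{\frac{3}{2}}$
$\left(-6 + B\right) k{\left(-2 \right)} = \left(-6 + 129\right) \left(-2\right)^{\frac{3}{2}} = 123 \left(- 2 i \sqrt{2}\right) = - 246 i \sqrt{2}$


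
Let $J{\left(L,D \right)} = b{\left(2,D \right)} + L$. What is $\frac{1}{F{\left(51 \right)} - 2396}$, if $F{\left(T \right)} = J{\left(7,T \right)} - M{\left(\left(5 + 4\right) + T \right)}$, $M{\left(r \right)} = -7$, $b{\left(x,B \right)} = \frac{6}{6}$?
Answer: $- \frac{1}{2381} \approx -0.00041999$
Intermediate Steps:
$b{\left(x,B \right)} = 1$ ($b{\left(x,B \right)} = 6 \cdot \frac{1}{6} = 1$)
$J{\left(L,D \right)} = 1 + L$
$F{\left(T \right)} = 15$ ($F{\left(T \right)} = \left(1 + 7\right) - -7 = 8 + 7 = 15$)
$\frac{1}{F{\left(51 \right)} - 2396} = \frac{1}{15 - 2396} = \frac{1}{-2381} = - \frac{1}{2381}$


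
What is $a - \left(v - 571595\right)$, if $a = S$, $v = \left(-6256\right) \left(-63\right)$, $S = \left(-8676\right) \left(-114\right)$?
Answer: $1166531$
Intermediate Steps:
$S = 989064$
$v = 394128$
$a = 989064$
$a - \left(v - 571595\right) = 989064 - \left(394128 - 571595\right) = 989064 - -177467 = 989064 + 177467 = 1166531$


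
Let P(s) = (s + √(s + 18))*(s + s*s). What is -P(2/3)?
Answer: -20/27 - 20*√42/27 ≈ -5.5413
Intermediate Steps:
P(s) = (s + s²)*(s + √(18 + s)) (P(s) = (s + √(18 + s))*(s + s²) = (s + s²)*(s + √(18 + s)))
-P(2/3) = -2/3*(2/3 + (2/3)² + √(18 + 2/3) + (2/3)*√(18 + 2/3)) = -2*(⅓)*(2*(⅓) + (2*(⅓))² + √(18 + 2*(⅓)) + (2*(⅓))*√(18 + 2*(⅓))) = -2*(⅔ + (⅔)² + √(18 + ⅔) + 2*√(18 + ⅔)/3)/3 = -2*(⅔ + 4/9 + √(56/3) + 2*√(56/3)/3)/3 = -2*(⅔ + 4/9 + 2*√42/3 + 2*(2*√42/3)/3)/3 = -2*(⅔ + 4/9 + 2*√42/3 + 4*√42/9)/3 = -2*(10/9 + 10*√42/9)/3 = -(20/27 + 20*√42/27) = -20/27 - 20*√42/27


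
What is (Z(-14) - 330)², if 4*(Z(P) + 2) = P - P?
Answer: 110224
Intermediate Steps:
Z(P) = -2 (Z(P) = -2 + (P - P)/4 = -2 + (¼)*0 = -2 + 0 = -2)
(Z(-14) - 330)² = (-2 - 330)² = (-332)² = 110224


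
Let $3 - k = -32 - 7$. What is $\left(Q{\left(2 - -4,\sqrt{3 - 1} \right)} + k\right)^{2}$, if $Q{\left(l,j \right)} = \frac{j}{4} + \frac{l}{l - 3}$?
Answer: $\frac{\left(176 + \sqrt{2}\right)^{2}}{16} \approx 1967.2$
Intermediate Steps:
$k = 42$ ($k = 3 - \left(-32 - 7\right) = 3 - -39 = 3 + 39 = 42$)
$Q{\left(l,j \right)} = \frac{j}{4} + \frac{l}{-3 + l}$ ($Q{\left(l,j \right)} = j \frac{1}{4} + \frac{l}{l - 3} = \frac{j}{4} + \frac{l}{-3 + l}$)
$\left(Q{\left(2 - -4,\sqrt{3 - 1} \right)} + k\right)^{2} = \left(\frac{- 3 \sqrt{3 - 1} + 4 \left(2 - -4\right) + \sqrt{3 - 1} \left(2 - -4\right)}{4 \left(-3 + \left(2 - -4\right)\right)} + 42\right)^{2} = \left(\frac{- 3 \sqrt{2} + 4 \left(2 + 4\right) + \sqrt{2} \left(2 + 4\right)}{4 \left(-3 + \left(2 + 4\right)\right)} + 42\right)^{2} = \left(\frac{- 3 \sqrt{2} + 4 \cdot 6 + \sqrt{2} \cdot 6}{4 \left(-3 + 6\right)} + 42\right)^{2} = \left(\frac{- 3 \sqrt{2} + 24 + 6 \sqrt{2}}{4 \cdot 3} + 42\right)^{2} = \left(\frac{1}{4} \cdot \frac{1}{3} \left(24 + 3 \sqrt{2}\right) + 42\right)^{2} = \left(\left(2 + \frac{\sqrt{2}}{4}\right) + 42\right)^{2} = \left(44 + \frac{\sqrt{2}}{4}\right)^{2}$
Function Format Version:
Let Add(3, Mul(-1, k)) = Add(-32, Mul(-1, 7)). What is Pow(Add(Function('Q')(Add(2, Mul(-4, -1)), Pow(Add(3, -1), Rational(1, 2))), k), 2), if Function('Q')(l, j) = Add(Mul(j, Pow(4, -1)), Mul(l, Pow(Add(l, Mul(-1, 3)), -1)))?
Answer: Mul(Rational(1, 16), Pow(Add(176, Pow(2, Rational(1, 2))), 2)) ≈ 1967.2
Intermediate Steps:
k = 42 (k = Add(3, Mul(-1, Add(-32, Mul(-1, 7)))) = Add(3, Mul(-1, Add(-32, -7))) = Add(3, Mul(-1, -39)) = Add(3, 39) = 42)
Function('Q')(l, j) = Add(Mul(Rational(1, 4), j), Mul(l, Pow(Add(-3, l), -1))) (Function('Q')(l, j) = Add(Mul(j, Rational(1, 4)), Mul(l, Pow(Add(l, -3), -1))) = Add(Mul(Rational(1, 4), j), Mul(l, Pow(Add(-3, l), -1))))
Pow(Add(Function('Q')(Add(2, Mul(-4, -1)), Pow(Add(3, -1), Rational(1, 2))), k), 2) = Pow(Add(Mul(Rational(1, 4), Pow(Add(-3, Add(2, Mul(-4, -1))), -1), Add(Mul(-3, Pow(Add(3, -1), Rational(1, 2))), Mul(4, Add(2, Mul(-4, -1))), Mul(Pow(Add(3, -1), Rational(1, 2)), Add(2, Mul(-4, -1))))), 42), 2) = Pow(Add(Mul(Rational(1, 4), Pow(Add(-3, Add(2, 4)), -1), Add(Mul(-3, Pow(2, Rational(1, 2))), Mul(4, Add(2, 4)), Mul(Pow(2, Rational(1, 2)), Add(2, 4)))), 42), 2) = Pow(Add(Mul(Rational(1, 4), Pow(Add(-3, 6), -1), Add(Mul(-3, Pow(2, Rational(1, 2))), Mul(4, 6), Mul(Pow(2, Rational(1, 2)), 6))), 42), 2) = Pow(Add(Mul(Rational(1, 4), Pow(3, -1), Add(Mul(-3, Pow(2, Rational(1, 2))), 24, Mul(6, Pow(2, Rational(1, 2))))), 42), 2) = Pow(Add(Mul(Rational(1, 4), Rational(1, 3), Add(24, Mul(3, Pow(2, Rational(1, 2))))), 42), 2) = Pow(Add(Add(2, Mul(Rational(1, 4), Pow(2, Rational(1, 2)))), 42), 2) = Pow(Add(44, Mul(Rational(1, 4), Pow(2, Rational(1, 2)))), 2)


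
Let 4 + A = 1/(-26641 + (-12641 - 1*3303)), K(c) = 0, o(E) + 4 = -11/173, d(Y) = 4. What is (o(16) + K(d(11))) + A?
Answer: -59406248/7367205 ≈ -8.0636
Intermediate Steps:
o(E) = -703/173 (o(E) = -4 - 11/173 = -703/173)
A = -170341/42585 (A = -4 + 1/(-26641 + (-12641 - 1*3303)) = -4 + 1/(-26641 + (-12641 - 3303)) = -4 + 1/(-26641 - 15944) = -4 + 1/(-42585) = -4 - 1/42585 = -170341/42585 ≈ -4.0000)
(o(16) + K(d(11))) + A = (-703/173 + 0) - 170341/42585 = -703/173 - 170341/42585 = -59406248/7367205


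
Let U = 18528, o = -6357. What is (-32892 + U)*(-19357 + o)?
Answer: 369355896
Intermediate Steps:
(-32892 + U)*(-19357 + o) = (-32892 + 18528)*(-19357 - 6357) = -14364*(-25714) = 369355896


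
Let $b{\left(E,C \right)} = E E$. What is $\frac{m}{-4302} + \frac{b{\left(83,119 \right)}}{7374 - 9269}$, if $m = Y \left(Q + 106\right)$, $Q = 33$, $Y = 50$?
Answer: $- \frac{21403364}{4076145} \approx -5.2509$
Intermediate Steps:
$b{\left(E,C \right)} = E^{2}$
$m = 6950$ ($m = 50 \left(33 + 106\right) = 50 \cdot 139 = 6950$)
$\frac{m}{-4302} + \frac{b{\left(83,119 \right)}}{7374 - 9269} = \frac{6950}{-4302} + \frac{83^{2}}{7374 - 9269} = 6950 \left(- \frac{1}{4302}\right) + \frac{6889}{-1895} = - \frac{3475}{2151} + 6889 \left(- \frac{1}{1895}\right) = - \frac{3475}{2151} - \frac{6889}{1895} = - \frac{21403364}{4076145}$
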